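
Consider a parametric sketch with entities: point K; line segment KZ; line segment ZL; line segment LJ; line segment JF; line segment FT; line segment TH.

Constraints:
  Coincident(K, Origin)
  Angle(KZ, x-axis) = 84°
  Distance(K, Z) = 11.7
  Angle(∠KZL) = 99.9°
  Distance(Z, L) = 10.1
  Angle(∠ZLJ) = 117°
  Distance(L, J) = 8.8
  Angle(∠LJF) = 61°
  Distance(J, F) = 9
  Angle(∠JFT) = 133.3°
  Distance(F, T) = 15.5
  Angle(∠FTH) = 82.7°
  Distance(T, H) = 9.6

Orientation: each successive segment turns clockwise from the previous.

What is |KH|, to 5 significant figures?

21.562

K is at the origin; KZ runs at 84.0° with length 11.7, so Z = (1.2230, 11.636). ∠KZL = 99.9° gives ZL at 3.9000° from the x-axis; with |ZL| = 10.1, L = (11.300, 12.323). ∠ZLJ = 117.0° gives LJ at -59.100° from the x-axis; with |LJ| = 8.8, J = (15.819, 4.7719). ∠LJF = 61.0° gives JF at -178.10° from the x-axis; with |JF| = 9.0, F = (6.8237, 4.4735). ∠JFT = 133.3° gives FT at 135.20° from the x-axis; with |FT| = 15.5, T = (-4.1746, 15.395). ∠FTH = 82.7° gives TH at 37.900° from the x-axis; with |TH| = 9.6, H = (3.4006, 21.292). Then |KH| = |H − K| = 21.562.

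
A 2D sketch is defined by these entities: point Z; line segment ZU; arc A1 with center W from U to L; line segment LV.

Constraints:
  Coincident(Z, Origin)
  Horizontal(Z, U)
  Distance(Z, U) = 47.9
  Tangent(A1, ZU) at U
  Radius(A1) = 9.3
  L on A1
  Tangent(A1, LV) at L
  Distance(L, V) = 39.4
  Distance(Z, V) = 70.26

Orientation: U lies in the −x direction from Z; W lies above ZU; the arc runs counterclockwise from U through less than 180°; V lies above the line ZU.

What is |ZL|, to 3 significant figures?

40.7

Z is at the origin; Z and U share the same y with |ZU| = 47.9 and U on the −x side, so U = (-47.9, 0.00). A1 meets ZU tangentially, so WU is at right angles to ZU, so W = U + (0, 9.3) = (-47.9, 9.30). Since WL ⟂ LV (tangency), |WV| = √(9.3² + 39.4²) = 40.5 regardless of where L sits on A1. So V lies on both circle(Z, 70.26) and circle(W, 40.5); the above-ZU intersection is V = (-49.6, 49.7). L is the foot of the tangent from V: L = (-38.9, 11.8).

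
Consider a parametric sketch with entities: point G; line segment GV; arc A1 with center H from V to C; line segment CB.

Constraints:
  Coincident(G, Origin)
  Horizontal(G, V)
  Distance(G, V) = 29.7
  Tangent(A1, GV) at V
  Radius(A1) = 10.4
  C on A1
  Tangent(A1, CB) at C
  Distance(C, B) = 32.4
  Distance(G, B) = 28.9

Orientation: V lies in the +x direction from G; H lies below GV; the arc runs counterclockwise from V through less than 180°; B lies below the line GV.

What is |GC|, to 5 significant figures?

21.986

Checks: G = (0.00, 0.00) ✓; |HC| = 10.40 ✓; ∠(HC, CB) = 90.00° ✓; |CB| = 32.40 ✓; |GB| = 28.90 ✓.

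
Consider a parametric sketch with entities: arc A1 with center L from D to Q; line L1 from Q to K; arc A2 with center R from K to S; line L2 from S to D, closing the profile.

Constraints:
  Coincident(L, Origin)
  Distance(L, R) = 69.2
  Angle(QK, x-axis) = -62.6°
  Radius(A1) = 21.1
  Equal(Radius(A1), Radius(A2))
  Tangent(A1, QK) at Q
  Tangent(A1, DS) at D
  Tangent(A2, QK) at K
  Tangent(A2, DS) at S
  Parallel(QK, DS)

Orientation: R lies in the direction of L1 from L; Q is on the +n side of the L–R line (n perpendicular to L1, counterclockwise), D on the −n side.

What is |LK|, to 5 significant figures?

72.345

The slot axis is L1's direction at -62.6°, so u = (cos -62.6°, sin -62.6°) = (0.46020, -0.88782) and n = (−sin -62.6°, cos -62.6°) = (0.88782, 0.46020). L is at the origin and R lies 69.2 along u from L, so R = 69.2·u = (31.846, -61.437). Tangency of A1 to both parallel lines with radius 21.1 puts Q and D at L ± 21.1·n: Q = (18.733, 9.7102), D = (-18.733, -9.7102). Equal radii place K and S the same way about R: K = R + 21.1·n = (50.579, -51.727), S = R − 21.1·n = (13.113, -71.147). Then |LK| = |K − L| = 72.345.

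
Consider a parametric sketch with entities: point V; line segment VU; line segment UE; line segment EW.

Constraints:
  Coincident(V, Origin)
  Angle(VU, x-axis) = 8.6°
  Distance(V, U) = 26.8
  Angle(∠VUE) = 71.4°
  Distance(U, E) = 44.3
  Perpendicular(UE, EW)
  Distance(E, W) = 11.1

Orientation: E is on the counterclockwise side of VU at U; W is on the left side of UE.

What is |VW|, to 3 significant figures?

38.5

V is at the origin; VU runs at 8.6° with length 26.8, so U = 26.8·(cos 8.6°, sin 8.6°) = (26.5, 4.01). ∠VUE = 71.4°, so UE runs at 8.6° + (180° − 71.4°) = 117° from the x-axis; with |UE| = 44.3, E = U + 44.3·(cos 117°, sin 117°) = (6.25, 43.4). UE is perpendicular to EW; with |EW| = 11.1 on the left of UE, W = E + 11.1·(-0.889, -0.457) = (-3.62, 38.3). Then |VW| = |W − V| = 38.5.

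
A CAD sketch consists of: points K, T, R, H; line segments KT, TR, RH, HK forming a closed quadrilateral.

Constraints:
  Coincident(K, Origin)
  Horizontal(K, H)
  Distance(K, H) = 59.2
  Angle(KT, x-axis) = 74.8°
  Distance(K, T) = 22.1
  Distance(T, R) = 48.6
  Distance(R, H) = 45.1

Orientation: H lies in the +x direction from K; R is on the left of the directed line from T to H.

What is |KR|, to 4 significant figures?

65.66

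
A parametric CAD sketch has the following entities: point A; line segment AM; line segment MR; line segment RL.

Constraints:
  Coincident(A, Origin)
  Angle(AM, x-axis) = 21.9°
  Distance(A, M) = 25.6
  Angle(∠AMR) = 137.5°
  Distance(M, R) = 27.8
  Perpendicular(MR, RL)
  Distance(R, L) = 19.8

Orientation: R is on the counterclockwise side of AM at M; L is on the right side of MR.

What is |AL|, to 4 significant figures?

59.62

A is at the origin; AM runs at 21.9° with length 25.6, so M = 25.6·(cos 21.9°, sin 21.9°) = (23.75, 9.548). ∠AMR = 137.5°, so MR runs at 21.9° + (180° − 137.5°) = 64.40° from the x-axis; with |MR| = 27.8, R = M + 27.8·(cos 64.40°, sin 64.40°) = (35.76, 34.62). MR ⟂ RL; with |RL| = 19.8 on the right of MR, L = R + 19.8·(0.9018, -0.4321) = (53.62, 26.06). Then |AL| = |L − A| = 59.62.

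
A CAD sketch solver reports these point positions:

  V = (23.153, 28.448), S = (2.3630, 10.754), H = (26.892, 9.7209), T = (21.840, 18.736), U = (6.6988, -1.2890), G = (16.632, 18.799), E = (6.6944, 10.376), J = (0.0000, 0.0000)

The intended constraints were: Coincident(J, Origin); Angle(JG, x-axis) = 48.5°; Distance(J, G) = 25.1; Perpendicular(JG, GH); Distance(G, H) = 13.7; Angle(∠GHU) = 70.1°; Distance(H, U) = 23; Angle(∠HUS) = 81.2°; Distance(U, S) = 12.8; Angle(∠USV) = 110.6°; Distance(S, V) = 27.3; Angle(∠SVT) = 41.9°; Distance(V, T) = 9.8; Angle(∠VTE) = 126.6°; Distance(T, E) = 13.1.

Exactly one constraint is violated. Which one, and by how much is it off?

Distance(T, E) = 13.1 — off by 4.20.

J = (0.00, 0.00) ✓; JG at 48.50° ✓; |JG| = 25.10 ✓; ∠(JG, GH) = 90.00° ✓; |GH| = 13.70 ✓; ∠GHU = 70.10° ✓; |HU| = 23.00 ✓; ∠HUS = 81.20° ✓; |US| = 12.80 ✓; ∠USV = 110.6° ✓; |SV| = 27.30 ✓; ∠SVT = 41.90° ✓; |VT| = 9.800 ✓; ∠VTE = 126.6° ✓; |TE| = 17.30 ✗.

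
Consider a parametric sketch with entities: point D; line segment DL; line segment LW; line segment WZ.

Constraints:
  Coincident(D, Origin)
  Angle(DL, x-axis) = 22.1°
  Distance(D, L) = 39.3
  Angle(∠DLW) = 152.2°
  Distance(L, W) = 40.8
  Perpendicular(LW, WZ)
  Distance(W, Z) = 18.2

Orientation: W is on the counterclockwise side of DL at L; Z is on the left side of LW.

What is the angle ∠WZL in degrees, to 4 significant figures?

65.96°

D is at the origin; DL runs at 22.1° with length 39.3, so L = 39.3·(cos 22.1°, sin 22.1°) = (36.41, 14.79). ∠DLW = 152.2°, so LW runs at 22.1° + (180° − 152.2°) = 49.90° from the x-axis; with |LW| = 40.8, W = L + 40.8·(cos 49.90°, sin 49.90°) = (62.69, 45.99). LW is perpendicular to WZ; with |WZ| = 18.2 on the left of LW, Z = W + 18.2·(-0.7649, 0.6441) = (48.77, 57.72). Then cos ∠WZL = ZW·ZL / (|ZW||ZL|), giving 65.96°.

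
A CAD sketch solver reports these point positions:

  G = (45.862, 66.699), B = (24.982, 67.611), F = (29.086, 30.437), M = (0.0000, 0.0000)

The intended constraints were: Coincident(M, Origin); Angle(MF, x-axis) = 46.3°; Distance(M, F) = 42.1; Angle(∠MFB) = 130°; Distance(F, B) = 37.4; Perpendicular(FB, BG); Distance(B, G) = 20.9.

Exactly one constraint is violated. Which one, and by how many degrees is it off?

Perpendicular(FB, BG) — off by 8.80°.

M = (0.00, 0.00) ✓; MF at 46.30° ✓; |MF| = 42.10 ✓; ∠MFB = 130.0° ✓; |FB| = 37.40 ✓; ∠(FB, BG) = 98.80° ✗; |BG| = 20.90 ✓.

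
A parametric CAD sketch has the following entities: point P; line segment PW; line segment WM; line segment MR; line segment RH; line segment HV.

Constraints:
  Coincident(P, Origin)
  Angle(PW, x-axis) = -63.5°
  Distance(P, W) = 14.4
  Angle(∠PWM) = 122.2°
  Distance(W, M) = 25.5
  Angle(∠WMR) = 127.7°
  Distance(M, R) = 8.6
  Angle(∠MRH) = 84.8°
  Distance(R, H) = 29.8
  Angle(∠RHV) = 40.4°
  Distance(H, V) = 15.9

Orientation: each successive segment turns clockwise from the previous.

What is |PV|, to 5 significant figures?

18.546

∠MRH = 84.8° gives RH at 91.200° from the x-axis; with |RH| = 29.8, H = (-15.993, -5.8409). ∠RHV = 40.4° gives HV at -48.400° from the x-axis; with |HV| = 15.9, V = (-5.4366, -17.731). Then |PV| = |V − P| = 18.546.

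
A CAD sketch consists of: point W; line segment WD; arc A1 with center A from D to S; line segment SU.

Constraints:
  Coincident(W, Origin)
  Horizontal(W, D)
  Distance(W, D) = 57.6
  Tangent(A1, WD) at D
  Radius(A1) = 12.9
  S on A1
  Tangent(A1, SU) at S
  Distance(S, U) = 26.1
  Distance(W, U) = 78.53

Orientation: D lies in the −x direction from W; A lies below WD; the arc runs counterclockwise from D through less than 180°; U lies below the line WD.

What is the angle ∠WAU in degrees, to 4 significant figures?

122.3°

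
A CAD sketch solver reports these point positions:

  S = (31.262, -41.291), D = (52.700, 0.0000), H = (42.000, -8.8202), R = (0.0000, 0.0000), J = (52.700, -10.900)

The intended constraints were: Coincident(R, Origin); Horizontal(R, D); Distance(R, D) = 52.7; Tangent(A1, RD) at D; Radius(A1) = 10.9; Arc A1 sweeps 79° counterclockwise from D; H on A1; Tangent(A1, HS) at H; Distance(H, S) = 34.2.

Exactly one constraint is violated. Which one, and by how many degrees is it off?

Tangent(A1, HS) at H — off by 7.30°.

R = (0.00, 0.00) ✓; R.y = 0.00, D.y = 0.00 ✓; |RD| = 52.70 ✓; ∠(JD, DR) = 90.00° ✓; |JD| = 10.90 ✓; bearing(J→H) − bearing(J→D) = 79.00° ✓; |JH| = 10.90 ✓; ∠(JH, HS) = 97.30° ✗; |HS| = 34.20 ✓.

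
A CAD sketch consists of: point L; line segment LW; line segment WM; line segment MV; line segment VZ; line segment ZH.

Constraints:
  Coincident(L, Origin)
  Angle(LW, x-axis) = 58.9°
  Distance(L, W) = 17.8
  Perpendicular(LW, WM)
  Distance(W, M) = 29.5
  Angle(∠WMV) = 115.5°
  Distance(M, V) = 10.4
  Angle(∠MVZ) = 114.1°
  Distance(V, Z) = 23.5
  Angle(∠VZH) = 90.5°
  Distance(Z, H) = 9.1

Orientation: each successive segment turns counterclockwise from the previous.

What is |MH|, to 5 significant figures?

27.829

L is at the origin; LW runs at 58.9° with length 17.8, so W = (9.1943, 15.242). LW ⟂ WM, so WM runs at 148.90°; with |WM| = 29.5, M = (-16.066, 30.479). ∠WMV = 115.5° gives MV at -146.60° from the x-axis; with |MV| = 10.4, V = (-24.748, 24.754). ∠MVZ = 114.1° gives VZ at -80.700° from the x-axis; with |VZ| = 23.5, Z = (-20.950, 1.5632). ∠VZH = 90.5° gives ZH at 8.8000° from the x-axis; with |ZH| = 9.1, H = (-11.957, 2.9553). Then |MH| = |H − M| = 27.829.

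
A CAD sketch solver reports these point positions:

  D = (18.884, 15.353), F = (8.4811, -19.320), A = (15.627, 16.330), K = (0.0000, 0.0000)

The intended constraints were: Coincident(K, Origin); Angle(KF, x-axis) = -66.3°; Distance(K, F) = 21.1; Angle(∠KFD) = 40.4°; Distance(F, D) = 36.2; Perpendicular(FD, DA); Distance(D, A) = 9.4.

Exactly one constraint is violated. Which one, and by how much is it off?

Distance(D, A) = 9.4 — off by 6.00.

K = (0.00, 0.00) ✓; KF at -66.30° ✓; |KF| = 21.10 ✓; ∠KFD = 40.40° ✓; |FD| = 36.20 ✓; ∠(FD, DA) = 90.00° ✓; |DA| = 3.400 ✗.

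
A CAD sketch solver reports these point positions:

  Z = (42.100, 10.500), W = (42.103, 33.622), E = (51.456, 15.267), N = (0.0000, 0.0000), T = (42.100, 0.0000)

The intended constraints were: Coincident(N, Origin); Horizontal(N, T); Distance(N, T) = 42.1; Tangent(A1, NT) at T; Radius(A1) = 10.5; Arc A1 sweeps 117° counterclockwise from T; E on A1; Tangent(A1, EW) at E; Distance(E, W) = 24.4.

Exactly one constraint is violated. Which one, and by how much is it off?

Distance(E, W) = 24.4 — off by 3.80.

N = (0.00, 0.00) ✓; N.y = 0.00, T.y = 0.00 ✓; |NT| = 42.10 ✓; ∠(ZT, TN) = 90.00° ✓; |ZT| = 10.50 ✓; bearing(Z→E) − bearing(Z→T) = 117.0° ✓; |ZE| = 10.50 ✓; ∠(ZE, EW) = 90.00° ✓; |EW| = 20.60 ✗.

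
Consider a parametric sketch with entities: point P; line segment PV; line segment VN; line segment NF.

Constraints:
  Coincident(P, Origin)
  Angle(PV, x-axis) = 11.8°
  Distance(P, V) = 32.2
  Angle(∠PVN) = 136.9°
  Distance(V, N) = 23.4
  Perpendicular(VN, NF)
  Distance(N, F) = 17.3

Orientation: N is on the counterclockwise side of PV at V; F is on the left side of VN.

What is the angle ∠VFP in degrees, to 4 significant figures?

42.20°

P is at the origin; PV runs at 11.8° with length 32.2, so V = 32.2·(cos 11.8°, sin 11.8°) = (31.52, 6.585). ∠PVN = 136.9°, so VN runs at 11.8° + (180° − 136.9°) = 54.90° from the x-axis; with |VN| = 23.4, N = V + 23.4·(cos 54.90°, sin 54.90°) = (44.97, 25.73). The perpendicularity gives NF at right angles to VN; with |NF| = 17.3 on the left of VN, F = N + 17.3·(-0.8181, 0.5750) = (30.82, 35.68). Then cos ∠VFP = FV·FP / (|FV||FP|), giving 42.20°.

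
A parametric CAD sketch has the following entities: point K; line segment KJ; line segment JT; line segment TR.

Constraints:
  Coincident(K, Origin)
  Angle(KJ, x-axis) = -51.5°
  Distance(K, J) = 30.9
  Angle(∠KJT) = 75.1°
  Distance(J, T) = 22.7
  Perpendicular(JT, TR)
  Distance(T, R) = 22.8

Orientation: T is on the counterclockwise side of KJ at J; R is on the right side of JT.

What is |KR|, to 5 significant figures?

54.689

K is at the origin; KJ runs at -51.5° with length 30.9, so J = 30.9·(cos -51.5°, sin -51.5°) = (19.236, -24.183). ∠KJT = 75.1°, so JT runs at -51.5° + (180° − 75.1°) = 53.400° from the x-axis; with |JT| = 22.7, T = J + 22.7·(cos 53.400°, sin 53.400°) = (32.770, -5.9586). JT is perpendicular to TR; with |TR| = 22.8 on the right of JT, R = T + 22.8·(0.80282, -0.59622) = (51.074, -19.553). Then |KR| = |R − K| = 54.689.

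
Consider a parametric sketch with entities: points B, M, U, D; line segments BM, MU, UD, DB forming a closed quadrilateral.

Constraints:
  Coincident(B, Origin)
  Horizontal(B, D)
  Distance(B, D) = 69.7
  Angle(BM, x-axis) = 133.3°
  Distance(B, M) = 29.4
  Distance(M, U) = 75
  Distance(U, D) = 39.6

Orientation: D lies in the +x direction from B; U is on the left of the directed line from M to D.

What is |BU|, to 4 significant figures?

64.44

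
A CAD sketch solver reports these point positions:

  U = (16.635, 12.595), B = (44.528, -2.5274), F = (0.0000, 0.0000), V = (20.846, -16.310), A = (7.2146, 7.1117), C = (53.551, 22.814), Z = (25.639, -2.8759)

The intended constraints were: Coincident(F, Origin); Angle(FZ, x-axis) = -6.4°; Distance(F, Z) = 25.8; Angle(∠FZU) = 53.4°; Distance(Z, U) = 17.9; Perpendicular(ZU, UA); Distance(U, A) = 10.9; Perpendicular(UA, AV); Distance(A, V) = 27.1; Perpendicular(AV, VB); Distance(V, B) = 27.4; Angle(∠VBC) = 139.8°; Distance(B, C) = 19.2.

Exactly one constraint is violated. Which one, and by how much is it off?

Distance(B, C) = 19.2 — off by 7.70.

F = (0.00, 0.00) ✓; FZ at -6.400° ✓; |FZ| = 25.80 ✓; ∠FZU = 53.40° ✓; |ZU| = 17.90 ✓; ∠(ZU, UA) = 90.00° ✓; |UA| = 10.90 ✓; ∠(UA, AV) = 90.00° ✓; |AV| = 27.10 ✓; ∠(AV, VB) = 90.00° ✓; |VB| = 27.40 ✓; ∠VBC = 139.8° ✓; |BC| = 26.90 ✗.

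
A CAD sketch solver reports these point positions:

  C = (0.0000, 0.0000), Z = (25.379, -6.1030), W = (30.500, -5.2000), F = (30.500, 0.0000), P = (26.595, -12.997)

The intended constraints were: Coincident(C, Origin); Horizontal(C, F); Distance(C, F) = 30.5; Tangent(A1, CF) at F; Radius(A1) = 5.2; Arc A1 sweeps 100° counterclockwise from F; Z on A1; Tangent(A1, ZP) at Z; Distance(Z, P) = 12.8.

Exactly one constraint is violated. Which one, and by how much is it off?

Distance(Z, P) = 12.8 — off by 5.80.

C = (0.00, 0.00) ✓; C.y = 0.00, F.y = 0.00 ✓; |CF| = 30.50 ✓; ∠(WF, FC) = 90.00° ✓; |WF| = 5.200 ✓; bearing(W→Z) − bearing(W→F) = 100.0° ✓; |WZ| = 5.200 ✓; ∠(WZ, ZP) = 90.00° ✓; |ZP| = 7.000 ✗.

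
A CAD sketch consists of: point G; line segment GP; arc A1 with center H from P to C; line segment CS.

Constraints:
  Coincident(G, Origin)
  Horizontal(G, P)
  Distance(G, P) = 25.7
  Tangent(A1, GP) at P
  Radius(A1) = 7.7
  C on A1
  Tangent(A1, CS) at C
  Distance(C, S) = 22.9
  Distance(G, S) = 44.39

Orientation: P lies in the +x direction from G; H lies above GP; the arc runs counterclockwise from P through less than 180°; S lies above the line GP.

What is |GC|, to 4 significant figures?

34.39

G is at the origin; G and P share the same y with |GP| = 25.7 and P on the +x side, so P = (25.70, 0.000). The tangent condition forces HP to be normal to GP, so H = P + (0, 7.7) = (25.70, 7.700). Since HC ⟂ CS (tangency), |HS| = √(7.7² + 22.9²) = 24.16 regardless of where C sits on A1. So S lies on both circle(G, 44.39) and circle(H, 24.16); the above-GP intersection is S = (31.66, 31.11). C is the foot of the tangent from S: C = (33.38, 8.277).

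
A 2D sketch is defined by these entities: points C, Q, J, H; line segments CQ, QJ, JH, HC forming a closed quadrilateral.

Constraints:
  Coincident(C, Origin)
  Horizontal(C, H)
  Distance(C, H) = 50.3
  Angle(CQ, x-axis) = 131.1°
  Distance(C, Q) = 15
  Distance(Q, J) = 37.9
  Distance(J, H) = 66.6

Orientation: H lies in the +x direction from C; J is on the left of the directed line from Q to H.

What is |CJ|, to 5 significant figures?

47.036

C is at the origin; CH is horizontal with |CH| = 50.3 and H in +x, so H = (50.3, 0). CQ runs at 131.1° with |CQ| = 15.0, so Q = (-9.8606, 11.303). J is determined by |QJ| = 37.9 and |JH| = 66.6 together: it lies at the intersection of circle(Q, 37.9) and circle(H, 66.6). With |QH| = 61.213, the foot of the radical line on QH is 6.1091 from Q and the perpendicular offset is √(37.9² − 6.1091²) = 37.404. Taking the left-of-QH solution: J = (3.0504, 46.937).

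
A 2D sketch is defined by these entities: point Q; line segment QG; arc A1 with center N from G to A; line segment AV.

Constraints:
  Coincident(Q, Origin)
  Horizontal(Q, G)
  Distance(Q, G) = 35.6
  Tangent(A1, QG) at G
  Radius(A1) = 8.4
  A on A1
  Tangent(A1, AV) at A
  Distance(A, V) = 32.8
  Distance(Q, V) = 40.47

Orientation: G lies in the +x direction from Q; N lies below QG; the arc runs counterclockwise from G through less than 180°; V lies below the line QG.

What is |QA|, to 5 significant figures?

28.230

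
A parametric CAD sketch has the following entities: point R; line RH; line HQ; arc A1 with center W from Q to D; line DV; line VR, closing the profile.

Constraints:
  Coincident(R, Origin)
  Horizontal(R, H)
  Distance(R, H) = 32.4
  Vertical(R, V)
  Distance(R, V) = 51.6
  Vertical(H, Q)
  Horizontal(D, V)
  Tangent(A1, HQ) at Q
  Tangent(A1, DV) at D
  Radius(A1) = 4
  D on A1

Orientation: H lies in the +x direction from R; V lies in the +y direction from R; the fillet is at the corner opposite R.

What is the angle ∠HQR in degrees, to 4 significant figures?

34.24°

The virtual corner opposite R is at (32.40, 51.60). Since A1 is tangent to HQ there, WQ ⟂ HQ and tangency of A1 to DV means the radius WD is perpendicular to DV, with radius 4.0, so the center W sits 4.0 in from both sides at W = (28.40, 47.60). That places the tangent points at Q = (32.40, 47.60) on HQ and D = (28.40, 51.60) on DV. Then cos ∠HQR = QH·QR / (|QH||QR|), giving 34.24°.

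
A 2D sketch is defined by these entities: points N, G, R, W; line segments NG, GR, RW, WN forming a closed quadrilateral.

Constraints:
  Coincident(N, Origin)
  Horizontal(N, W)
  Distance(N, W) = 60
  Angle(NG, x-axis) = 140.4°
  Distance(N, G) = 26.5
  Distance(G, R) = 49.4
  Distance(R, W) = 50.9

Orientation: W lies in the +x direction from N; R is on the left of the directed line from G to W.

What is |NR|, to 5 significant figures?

44.355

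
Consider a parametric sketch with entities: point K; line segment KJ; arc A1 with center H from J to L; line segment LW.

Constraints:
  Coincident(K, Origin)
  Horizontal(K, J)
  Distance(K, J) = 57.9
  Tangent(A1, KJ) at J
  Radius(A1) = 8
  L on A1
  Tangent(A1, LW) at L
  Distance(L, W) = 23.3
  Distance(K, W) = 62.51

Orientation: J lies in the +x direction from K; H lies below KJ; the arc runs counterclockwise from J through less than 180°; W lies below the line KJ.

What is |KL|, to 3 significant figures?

50.8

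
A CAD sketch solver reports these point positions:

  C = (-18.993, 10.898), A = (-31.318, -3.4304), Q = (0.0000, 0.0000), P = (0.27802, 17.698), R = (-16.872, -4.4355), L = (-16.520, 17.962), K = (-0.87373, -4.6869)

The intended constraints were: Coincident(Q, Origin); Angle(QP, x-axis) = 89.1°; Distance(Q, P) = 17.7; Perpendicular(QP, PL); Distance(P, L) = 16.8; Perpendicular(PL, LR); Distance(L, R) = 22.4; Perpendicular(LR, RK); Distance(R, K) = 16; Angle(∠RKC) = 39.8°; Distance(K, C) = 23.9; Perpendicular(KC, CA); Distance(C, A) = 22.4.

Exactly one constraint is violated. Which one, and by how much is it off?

Distance(C, A) = 22.4 — off by 3.50.

Q = (0.00, 0.00) ✓; QP at 89.10° ✓; |QP| = 17.70 ✓; ∠(QP, PL) = 90.00° ✓; |PL| = 16.80 ✓; ∠(PL, LR) = 90.00° ✓; |LR| = 22.40 ✓; ∠(LR, RK) = 90.00° ✓; |RK| = 16.00 ✓; ∠RKC = 39.80° ✓; |KC| = 23.90 ✓; ∠(KC, CA) = 90.00° ✓; |CA| = 18.90 ✗.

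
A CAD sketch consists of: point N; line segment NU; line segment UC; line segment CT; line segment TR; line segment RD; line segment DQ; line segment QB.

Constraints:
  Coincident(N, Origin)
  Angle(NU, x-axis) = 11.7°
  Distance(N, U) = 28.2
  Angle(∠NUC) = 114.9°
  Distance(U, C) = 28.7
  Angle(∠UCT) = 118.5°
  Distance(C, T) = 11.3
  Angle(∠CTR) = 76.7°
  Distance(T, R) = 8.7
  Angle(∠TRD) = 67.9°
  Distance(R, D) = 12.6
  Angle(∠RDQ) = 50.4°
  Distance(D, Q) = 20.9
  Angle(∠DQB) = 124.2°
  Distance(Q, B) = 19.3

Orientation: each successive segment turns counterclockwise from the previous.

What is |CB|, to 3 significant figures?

34.8

N is at the origin; NU runs at 11.7° with length 28.2, so U = (27.6, 5.72). ∠NUC = 114.9° gives UC at 76.8° from the x-axis; with |UC| = 28.7, C = (34.2, 33.7). ∠UCT = 118.5° gives CT at 138° from the x-axis; with |CT| = 11.3, T = (25.7, 41.2). ∠CTR = 76.7° gives TR at -118° from the x-axis; with |TR| = 8.7, R = (21.6, 33.5). ∠TRD = 67.9° gives RD at -6.30° from the x-axis; with |RD| = 12.6, D = (34.1, 32.1). ∠RDQ = 50.4° gives DQ at 123° from the x-axis; with |DQ| = 20.9, Q = (22.6, 49.6). ∠DQB = 124.2° gives QB at 179° from the x-axis; with |QB| = 19.3, B = (3.34, 49.9). Then |CB| = |B − C| = 34.8.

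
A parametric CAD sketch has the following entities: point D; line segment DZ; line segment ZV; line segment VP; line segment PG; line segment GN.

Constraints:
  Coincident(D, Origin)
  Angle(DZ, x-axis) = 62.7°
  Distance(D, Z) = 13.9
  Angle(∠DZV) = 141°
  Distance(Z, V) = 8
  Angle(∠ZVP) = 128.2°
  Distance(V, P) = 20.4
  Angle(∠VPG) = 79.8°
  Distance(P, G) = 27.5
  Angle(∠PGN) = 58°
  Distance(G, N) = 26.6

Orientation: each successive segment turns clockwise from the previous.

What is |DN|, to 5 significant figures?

11.003

D is at the origin; DZ runs at 62.7° with length 13.9, so Z = (6.3752, 12.352). ∠DZV = 141.0° gives ZV at 23.700° from the x-axis; with |ZV| = 8.0, V = (13.701, 15.567). ∠ZVP = 128.2° gives VP at -28.100° from the x-axis; with |VP| = 20.4, P = (31.696, 5.9587). ∠VPG = 79.8° gives PG at -128.30° from the x-axis; with |PG| = 27.5, G = (14.652, -15.623). ∠PGN = 58.0° gives GN at 109.70° from the x-axis; with |GN| = 26.6, N = (5.6853, 9.4205). Then |DN| = |N − D| = 11.003.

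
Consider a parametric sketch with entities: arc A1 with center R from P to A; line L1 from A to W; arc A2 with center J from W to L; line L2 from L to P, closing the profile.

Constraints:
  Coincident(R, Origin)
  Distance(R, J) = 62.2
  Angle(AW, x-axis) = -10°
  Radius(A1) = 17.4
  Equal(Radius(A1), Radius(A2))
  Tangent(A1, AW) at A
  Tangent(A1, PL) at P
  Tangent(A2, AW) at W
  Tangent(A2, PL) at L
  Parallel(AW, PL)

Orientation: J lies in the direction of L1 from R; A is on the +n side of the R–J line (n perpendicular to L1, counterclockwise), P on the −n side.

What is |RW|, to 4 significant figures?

64.59

The slot axis is L1's direction at -10.0°, so u = (cos -10.0°, sin -10.0°) = (0.9848, -0.1736) and n = (−sin -10.0°, cos -10.0°) = (0.1736, 0.9848). R is at the origin and J lies 62.2 along u from R, so J = 62.2·u = (61.26, -10.80). Tangency of A1 to both parallel lines with radius 17.4 puts A and P at R ± 17.4·n: A = (3.021, 17.14), P = (-3.021, -17.14). Equal radii place W and L the same way about J: W = J + 17.4·n = (64.28, 6.335), L = J − 17.4·n = (58.23, -27.94). Then |RW| = |W − R| = 64.59.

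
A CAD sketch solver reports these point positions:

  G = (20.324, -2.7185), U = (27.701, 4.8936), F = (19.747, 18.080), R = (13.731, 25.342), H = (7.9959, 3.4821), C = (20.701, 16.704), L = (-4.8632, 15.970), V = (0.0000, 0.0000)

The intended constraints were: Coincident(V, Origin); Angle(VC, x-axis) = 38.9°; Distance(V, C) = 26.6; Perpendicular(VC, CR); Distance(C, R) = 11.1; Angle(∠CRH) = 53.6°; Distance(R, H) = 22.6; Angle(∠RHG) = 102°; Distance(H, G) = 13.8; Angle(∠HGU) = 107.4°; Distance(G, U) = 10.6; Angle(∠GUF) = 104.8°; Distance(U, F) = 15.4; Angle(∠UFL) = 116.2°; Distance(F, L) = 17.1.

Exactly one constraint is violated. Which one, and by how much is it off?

Distance(F, L) = 17.1 — off by 7.60.

V = (0.00, 0.00) ✓; VC at 38.90° ✓; |VC| = 26.60 ✓; ∠(VC, CR) = 90.00° ✓; |CR| = 11.10 ✓; ∠CRH = 53.60° ✓; |RH| = 22.60 ✓; ∠RHG = 102.0° ✓; |HG| = 13.80 ✓; ∠HGU = 107.4° ✓; |GU| = 10.60 ✓; ∠GUF = 104.8° ✓; |UF| = 15.40 ✓; ∠UFL = 116.2° ✓; |FL| = 24.70 ✗.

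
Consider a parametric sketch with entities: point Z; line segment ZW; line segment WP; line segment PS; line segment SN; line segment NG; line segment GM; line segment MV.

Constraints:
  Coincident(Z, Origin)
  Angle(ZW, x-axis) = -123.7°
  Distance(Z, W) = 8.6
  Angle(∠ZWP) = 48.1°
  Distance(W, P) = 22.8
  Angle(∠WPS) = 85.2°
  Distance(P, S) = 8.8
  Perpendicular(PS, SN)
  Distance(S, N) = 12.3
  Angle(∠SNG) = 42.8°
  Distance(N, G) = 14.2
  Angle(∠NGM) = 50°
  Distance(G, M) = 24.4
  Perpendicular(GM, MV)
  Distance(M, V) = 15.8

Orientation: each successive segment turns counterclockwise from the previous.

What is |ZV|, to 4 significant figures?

16.49

∠NGM = 50.0° gives GM at 100.2° from the x-axis; with |GM| = 24.4, M = (11.83, 18.86). GM is perpendicular to MV, so MV runs at -169.8°; with |MV| = 15.8, V = (-3.718, 16.06). Then |ZV| = |V − Z| = 16.49.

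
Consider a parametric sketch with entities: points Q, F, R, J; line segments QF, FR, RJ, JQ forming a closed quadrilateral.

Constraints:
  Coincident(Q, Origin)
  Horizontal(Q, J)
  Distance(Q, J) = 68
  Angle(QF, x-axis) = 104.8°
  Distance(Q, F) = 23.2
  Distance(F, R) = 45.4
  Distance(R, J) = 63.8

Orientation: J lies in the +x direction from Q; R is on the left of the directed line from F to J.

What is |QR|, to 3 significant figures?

58.8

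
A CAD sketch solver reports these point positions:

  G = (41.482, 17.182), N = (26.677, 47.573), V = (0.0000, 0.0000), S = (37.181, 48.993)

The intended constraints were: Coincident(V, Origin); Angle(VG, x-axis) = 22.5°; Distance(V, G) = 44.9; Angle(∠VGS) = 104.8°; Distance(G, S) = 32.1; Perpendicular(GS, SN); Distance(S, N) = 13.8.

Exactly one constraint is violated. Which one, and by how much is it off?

Distance(S, N) = 13.8 — off by 3.20.

V = (0.00, 0.00) ✓; VG at 22.50° ✓; |VG| = 44.90 ✓; ∠VGS = 104.8° ✓; |GS| = 32.10 ✓; ∠(GS, SN) = 90.00° ✓; |SN| = 10.60 ✗.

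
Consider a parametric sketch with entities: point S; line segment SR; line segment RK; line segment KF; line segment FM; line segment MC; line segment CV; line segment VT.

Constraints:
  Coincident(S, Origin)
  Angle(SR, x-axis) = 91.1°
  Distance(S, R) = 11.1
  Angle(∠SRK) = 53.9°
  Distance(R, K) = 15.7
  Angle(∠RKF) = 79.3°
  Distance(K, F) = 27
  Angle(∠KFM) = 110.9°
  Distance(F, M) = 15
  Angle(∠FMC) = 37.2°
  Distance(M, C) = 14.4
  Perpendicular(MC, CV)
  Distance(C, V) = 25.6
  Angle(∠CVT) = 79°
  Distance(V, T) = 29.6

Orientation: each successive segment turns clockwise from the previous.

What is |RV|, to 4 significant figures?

43.48

S is at the origin; SR runs at 91.1° with length 11.1, so R = (-0.2131, 11.10). ∠SRK = 53.9° gives RK at -35.00° from the x-axis; with |RK| = 15.7, K = (12.65, 2.093). ∠RKF = 79.3° gives KF at -135.7° from the x-axis; with |KF| = 27.0, F = (-6.676, -16.76). ∠KFM = 110.9° gives FM at 155.2° from the x-axis; with |FM| = 15.0, M = (-20.29, -10.47). ∠FMC = 37.2° gives MC at 12.40° from the x-axis; with |MC| = 14.4, C = (-6.229, -7.380). The perpendicularity gives CV at right angles to MC, so CV runs at -77.60°; with |CV| = 25.6, V = (-0.7315, -32.38). Then |RV| = |V − R| = 43.48.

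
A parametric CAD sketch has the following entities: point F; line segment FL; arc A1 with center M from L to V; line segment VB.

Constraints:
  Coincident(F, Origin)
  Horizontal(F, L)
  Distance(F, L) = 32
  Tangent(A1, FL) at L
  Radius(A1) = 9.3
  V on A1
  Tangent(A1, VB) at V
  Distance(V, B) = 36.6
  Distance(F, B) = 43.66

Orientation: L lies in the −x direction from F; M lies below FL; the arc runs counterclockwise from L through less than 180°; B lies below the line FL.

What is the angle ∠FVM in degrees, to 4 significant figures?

22.60°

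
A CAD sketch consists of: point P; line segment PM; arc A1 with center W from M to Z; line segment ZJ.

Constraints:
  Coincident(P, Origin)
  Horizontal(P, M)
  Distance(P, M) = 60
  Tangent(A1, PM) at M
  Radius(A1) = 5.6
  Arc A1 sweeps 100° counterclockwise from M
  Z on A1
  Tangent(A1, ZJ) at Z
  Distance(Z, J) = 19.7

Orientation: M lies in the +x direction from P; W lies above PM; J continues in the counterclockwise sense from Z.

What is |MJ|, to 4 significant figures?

26.06

On A1, M sits at bearing -90° from W; a 100° counterclockwise sweep puts Z at bearing 10°, so Z = W + 5.6·(cos 10°, sin 10°) = (65.51, 6.572). A1 meets ZJ tangentially, so WZ is at right angles to ZJ, so ZJ runs along (−sin 10°, cos 10°); with |ZJ| = 19.7, J = (62.09, 25.97). Then |MJ| = |J − M| = 26.06.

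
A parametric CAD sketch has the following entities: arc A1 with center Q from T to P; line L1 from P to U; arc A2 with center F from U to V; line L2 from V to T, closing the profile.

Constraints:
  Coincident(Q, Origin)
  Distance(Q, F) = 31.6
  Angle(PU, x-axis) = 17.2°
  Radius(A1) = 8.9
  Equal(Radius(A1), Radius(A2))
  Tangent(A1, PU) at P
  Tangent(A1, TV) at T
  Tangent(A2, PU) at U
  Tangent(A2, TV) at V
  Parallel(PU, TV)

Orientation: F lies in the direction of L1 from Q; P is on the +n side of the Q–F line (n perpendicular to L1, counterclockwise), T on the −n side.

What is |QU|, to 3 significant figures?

32.8

Tangency of A1 to both parallel lines with radius 8.9 puts P and T at Q ± 8.9·n: P = (-2.63, 8.50), T = (2.63, -8.50). Equal radii place U and V the same way about F: U = F + 8.9·n = (27.6, 17.8), V = F − 8.9·n = (32.8, 0.842). Then |QU| = |U − Q| = 32.8.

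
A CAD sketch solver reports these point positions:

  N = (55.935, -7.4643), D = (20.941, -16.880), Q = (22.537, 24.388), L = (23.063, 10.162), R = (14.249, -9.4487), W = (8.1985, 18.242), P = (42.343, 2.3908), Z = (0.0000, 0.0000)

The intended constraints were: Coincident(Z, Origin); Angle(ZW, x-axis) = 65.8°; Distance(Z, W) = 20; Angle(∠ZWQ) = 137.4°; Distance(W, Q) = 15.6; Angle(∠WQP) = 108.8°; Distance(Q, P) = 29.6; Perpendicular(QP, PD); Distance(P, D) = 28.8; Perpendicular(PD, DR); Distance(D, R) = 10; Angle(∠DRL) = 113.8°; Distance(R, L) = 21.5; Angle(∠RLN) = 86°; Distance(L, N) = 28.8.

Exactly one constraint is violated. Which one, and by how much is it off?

Distance(L, N) = 28.8 — off by 8.50.

Z = (0.00, 0.00) ✓; ZW at 65.80° ✓; |ZW| = 20.00 ✓; ∠ZWQ = 137.4° ✓; |WQ| = 15.60 ✓; ∠WQP = 108.8° ✓; |QP| = 29.60 ✓; ∠(QP, PD) = 90.00° ✓; |PD| = 28.80 ✓; ∠(PD, DR) = 90.00° ✓; |DR| = 10.00 ✓; ∠DRL = 113.8° ✓; |RL| = 21.50 ✓; ∠RLN = 86.00° ✓; |LN| = 37.30 ✗.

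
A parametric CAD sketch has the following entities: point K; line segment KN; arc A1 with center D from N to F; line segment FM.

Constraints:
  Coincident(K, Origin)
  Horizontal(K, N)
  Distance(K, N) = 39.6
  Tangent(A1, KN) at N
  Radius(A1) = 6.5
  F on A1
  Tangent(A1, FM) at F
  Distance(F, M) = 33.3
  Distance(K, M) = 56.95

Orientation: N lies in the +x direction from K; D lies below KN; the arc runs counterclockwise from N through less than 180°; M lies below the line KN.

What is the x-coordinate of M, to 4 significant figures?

40.11

K is at the origin; K and N share the same y with |KN| = 39.6 and N on the +x side, so N = (39.60, 0.000). A1 meets KN tangentially, so DN is at right angles to KN, so D = N + (0, -6.5) = (39.60, -6.500). Since DF ⟂ FM (tangency), |DM| = √(6.5² + 33.3²) = 33.93 regardless of where F sits on A1. So M lies on both circle(K, 56.95) and circle(D, 33.93); the below-KN intersection is M = (40.11, -40.42). F is the foot of the tangent from M: F = (33.24, -7.842).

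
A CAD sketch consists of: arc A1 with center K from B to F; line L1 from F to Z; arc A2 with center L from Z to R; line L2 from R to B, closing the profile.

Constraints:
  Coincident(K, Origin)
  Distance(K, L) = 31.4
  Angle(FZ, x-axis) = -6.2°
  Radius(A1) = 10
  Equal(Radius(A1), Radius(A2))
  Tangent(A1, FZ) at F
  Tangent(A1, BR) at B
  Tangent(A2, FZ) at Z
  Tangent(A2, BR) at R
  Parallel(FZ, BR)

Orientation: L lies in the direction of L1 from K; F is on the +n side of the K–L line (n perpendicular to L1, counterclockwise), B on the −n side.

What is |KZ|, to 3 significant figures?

33.0

The slot axis is L1's direction at -6.2°, so u = (cos -6.2°, sin -6.2°) = (0.994, -0.108) and n = (−sin -6.2°, cos -6.2°) = (0.108, 0.994). K is at the origin and L lies 31.4 along u from K, so L = 31.4·u = (31.2, -3.39). Tangency of A1 to both parallel lines with radius 10.0 puts F and B at K ± 10.0·n: F = (1.08, 9.94), B = (-1.08, -9.94). Equal radii place Z and R the same way about L: Z = L + 10.0·n = (32.3, 6.55), R = L − 10.0·n = (30.1, -13.3). Then |KZ| = |Z − K| = 33.0.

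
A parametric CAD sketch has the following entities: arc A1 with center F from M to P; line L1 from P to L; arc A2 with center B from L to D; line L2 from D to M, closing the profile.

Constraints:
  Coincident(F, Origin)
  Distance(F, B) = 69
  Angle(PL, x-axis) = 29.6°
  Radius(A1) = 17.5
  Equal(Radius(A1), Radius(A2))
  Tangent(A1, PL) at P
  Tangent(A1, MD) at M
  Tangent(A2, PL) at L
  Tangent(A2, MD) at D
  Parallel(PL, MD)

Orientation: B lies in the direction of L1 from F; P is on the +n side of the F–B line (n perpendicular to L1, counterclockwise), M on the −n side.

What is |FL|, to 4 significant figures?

71.18

The slot axis is L1's direction at 29.6°, so u = (cos 29.6°, sin 29.6°) = (0.8695, 0.4939) and n = (−sin 29.6°, cos 29.6°) = (-0.4939, 0.8695). F is at the origin and B lies 69.0 along u from F, so B = 69.0·u = (60.00, 34.08). Tangency of A1 to both parallel lines with radius 17.5 puts P and M at F ± 17.5·n: P = (-8.644, 15.22), M = (8.644, -15.22). Equal radii place L and D the same way about B: L = B + 17.5·n = (51.35, 49.30), D = B − 17.5·n = (68.64, 18.87). Then |FL| = |L − F| = 71.18.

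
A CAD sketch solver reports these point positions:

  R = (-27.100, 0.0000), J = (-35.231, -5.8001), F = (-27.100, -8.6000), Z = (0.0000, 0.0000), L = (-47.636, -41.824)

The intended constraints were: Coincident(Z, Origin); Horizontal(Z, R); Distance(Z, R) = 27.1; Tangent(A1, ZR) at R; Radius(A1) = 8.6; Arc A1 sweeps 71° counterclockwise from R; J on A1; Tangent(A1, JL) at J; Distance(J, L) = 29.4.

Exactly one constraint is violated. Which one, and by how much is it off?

Distance(J, L) = 29.4 — off by 8.70.

Z = (0.00, 0.00) ✓; Z.y = 0.00, R.y = 0.00 ✓; |ZR| = 27.10 ✓; ∠(FR, RZ) = 90.00° ✓; |FR| = 8.600 ✓; bearing(F→J) − bearing(F→R) = 71.00° ✓; |FJ| = 8.600 ✓; ∠(FJ, JL) = 90.00° ✓; |JL| = 38.10 ✗.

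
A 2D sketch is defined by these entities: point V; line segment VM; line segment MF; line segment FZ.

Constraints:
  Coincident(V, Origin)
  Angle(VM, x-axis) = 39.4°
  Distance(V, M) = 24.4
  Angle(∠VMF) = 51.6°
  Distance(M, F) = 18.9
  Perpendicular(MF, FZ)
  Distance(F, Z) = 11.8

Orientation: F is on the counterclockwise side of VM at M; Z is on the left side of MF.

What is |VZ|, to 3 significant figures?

8.22

V is at the origin; VM runs at 39.4° with length 24.4, so M = 24.4·(cos 39.4°, sin 39.4°) = (18.9, 15.5). ∠VMF = 51.6°, so MF runs at 39.4° + (180° − 51.6°) = 168° from the x-axis; with |MF| = 18.9, F = M + 18.9·(cos 168°, sin 168°) = (0.382, 19.5). MF is perpendicular to FZ; with |FZ| = 11.8 on the left of MF, Z = F + 11.8·(-0.211, -0.977) = (-2.11, 7.95). Then |VZ| = |Z − V| = 8.22.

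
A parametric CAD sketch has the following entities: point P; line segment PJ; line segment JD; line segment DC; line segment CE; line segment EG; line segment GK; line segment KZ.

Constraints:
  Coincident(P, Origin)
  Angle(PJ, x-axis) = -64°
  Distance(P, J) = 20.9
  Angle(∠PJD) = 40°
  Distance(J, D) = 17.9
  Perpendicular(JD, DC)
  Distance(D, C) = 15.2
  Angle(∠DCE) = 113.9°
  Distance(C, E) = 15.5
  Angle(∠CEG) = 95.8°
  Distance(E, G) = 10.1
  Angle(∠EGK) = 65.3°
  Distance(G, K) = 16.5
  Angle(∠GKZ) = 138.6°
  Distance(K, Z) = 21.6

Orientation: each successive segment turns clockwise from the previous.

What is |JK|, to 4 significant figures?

18.89

P is at the origin; PJ runs at -64.0° with length 20.9, so J = (9.162, -18.78). ∠PJD = 40.0° gives JD at 156.0° from the x-axis; with |JD| = 17.9, D = (-7.191, -11.50). The perpendicularity gives DC at right angles to JD, so DC runs at 66.00°; with |DC| = 15.2, C = (-1.008, 2.382). ∠DCE = 113.9° gives CE at -0.1000° from the x-axis; with |CE| = 15.5, E = (14.49, 2.355). ∠CEG = 95.8° gives EG at -84.30° from the x-axis; with |EG| = 10.1, G = (15.49, -7.695). ∠EGK = 65.3° gives GK at 161.0° from the x-axis; with |GK| = 16.5, K = (-0.1061, -2.324). Then |JK| = |K − J| = 18.89.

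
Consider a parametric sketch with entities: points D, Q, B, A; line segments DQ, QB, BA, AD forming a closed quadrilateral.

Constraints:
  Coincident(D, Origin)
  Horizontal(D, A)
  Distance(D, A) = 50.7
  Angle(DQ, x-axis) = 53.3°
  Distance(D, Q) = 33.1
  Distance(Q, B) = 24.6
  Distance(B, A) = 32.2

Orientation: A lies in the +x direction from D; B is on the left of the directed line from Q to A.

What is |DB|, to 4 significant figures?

54.00

Checks: |QB| = 24.60 ✓; |BA| = 32.20 ✓.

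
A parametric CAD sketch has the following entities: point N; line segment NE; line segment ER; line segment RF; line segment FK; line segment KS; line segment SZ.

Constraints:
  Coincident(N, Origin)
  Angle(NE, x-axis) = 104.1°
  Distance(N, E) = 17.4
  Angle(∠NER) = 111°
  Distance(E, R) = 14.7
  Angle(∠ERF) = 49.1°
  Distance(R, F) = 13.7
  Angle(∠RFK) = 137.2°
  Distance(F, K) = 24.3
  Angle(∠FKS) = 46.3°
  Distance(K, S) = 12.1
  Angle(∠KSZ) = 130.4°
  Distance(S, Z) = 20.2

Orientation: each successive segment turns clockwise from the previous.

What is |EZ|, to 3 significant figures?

9.40

N is at the origin; NE runs at 104.1° with length 17.4, so E = (-4.24, 16.9). ∠NER = 111.0° gives ER at 35.1° from the x-axis; with |ER| = 14.7, R = (7.79, 25.3). ∠ERF = 49.1° gives RF at -95.8° from the x-axis; with |RF| = 13.7, F = (6.40, 11.7). ∠RFK = 137.2° gives FK at -139° from the x-axis; with |FK| = 24.3, K = (-11.8, -4.37). ∠FKS = 46.3° gives KS at 87.7° from the x-axis; with |KS| = 12.1, S = (-11.3, 7.72). ∠KSZ = 130.4° gives SZ at 38.1° from the x-axis; with |SZ| = 20.2, Z = (4.56, 20.2). Then |EZ| = |Z − E| = 9.40.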